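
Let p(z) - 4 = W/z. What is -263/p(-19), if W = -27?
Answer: -4997/103 ≈ -48.515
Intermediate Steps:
p(z) = 4 - 27/z
-263/p(-19) = -263/(4 - 27/(-19)) = -263/(4 - 27*(-1/19)) = -263/(4 + 27/19) = -263/103/19 = -263*19/103 = -4997/103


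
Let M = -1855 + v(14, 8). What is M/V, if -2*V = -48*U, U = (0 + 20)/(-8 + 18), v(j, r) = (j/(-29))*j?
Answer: -17997/464 ≈ -38.787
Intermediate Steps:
v(j, r) = -j²/29 (v(j, r) = (j*(-1/29))*j = (-j/29)*j = -j²/29)
U = 2 (U = 20/10 = 20*(⅒) = 2)
M = -53991/29 (M = -1855 - 1/29*14² = -1855 - 1/29*196 = -1855 - 196/29 = -53991/29 ≈ -1861.8)
V = 48 (V = -(-24)*2 = -½*(-96) = 48)
M/V = -53991/29/48 = -53991/29*1/48 = -17997/464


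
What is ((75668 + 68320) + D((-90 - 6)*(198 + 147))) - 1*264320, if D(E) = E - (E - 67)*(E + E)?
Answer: -2198460332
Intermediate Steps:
D(E) = E - 2*E*(-67 + E) (D(E) = E - (-67 + E)*2*E = E - 2*E*(-67 + E))
((75668 + 68320) + D((-90 - 6)*(198 + 147))) - 1*264320 = ((75668 + 68320) + ((-90 - 6)*(198 + 147))*(135 - 2*(-90 - 6)*(198 + 147))) - 1*264320 = (143988 + (-96*345)*(135 - (-192)*345)) - 264320 = (143988 - 33120*(135 - 2*(-33120))) - 264320 = (143988 - 33120*(135 + 66240)) - 264320 = (143988 - 33120*66375) - 264320 = (143988 - 2198340000) - 264320 = -2198196012 - 264320 = -2198460332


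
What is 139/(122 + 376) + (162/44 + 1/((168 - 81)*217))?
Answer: 22757890/5745509 ≈ 3.9610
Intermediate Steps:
139/(122 + 376) + (162/44 + 1/((168 - 81)*217)) = 139/498 + (162*(1/44) + (1/217)/87) = (1/498)*139 + (81/22 + (1/87)*(1/217)) = 139/498 + (81/22 + 1/18879) = 139/498 + 1529221/415338 = 22757890/5745509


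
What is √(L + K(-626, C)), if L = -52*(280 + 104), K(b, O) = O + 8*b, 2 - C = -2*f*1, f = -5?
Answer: 6*I*√694 ≈ 158.06*I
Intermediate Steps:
C = -8 (C = 2 - (-2*(-5)) = 2 - 10 = -8)
L = -19968 (L = -52*384 = -19968)
√(L + K(-626, C)) = √(-19968 + (-8 + 8*(-626))) = √(-19968 + (-8 - 5008)) = √(-19968 - 5016) = √(-24984) = 6*I*√694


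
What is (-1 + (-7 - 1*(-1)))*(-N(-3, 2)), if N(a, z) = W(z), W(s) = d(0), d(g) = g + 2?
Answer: 14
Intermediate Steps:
d(g) = 2 + g
W(s) = 2 (W(s) = 2 + 0 = 2)
N(a, z) = 2
(-1 + (-7 - 1*(-1)))*(-N(-3, 2)) = (-1 + (-7 - 1*(-1)))*(-1*2) = (-1 + (-7 + 1))*(-2) = (-1 - 6)*(-2) = -7*(-2) = 14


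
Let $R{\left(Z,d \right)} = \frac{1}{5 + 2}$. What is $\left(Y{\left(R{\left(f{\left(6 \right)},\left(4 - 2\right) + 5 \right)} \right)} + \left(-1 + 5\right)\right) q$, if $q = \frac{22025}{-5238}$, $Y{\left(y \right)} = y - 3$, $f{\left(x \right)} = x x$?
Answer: $- \frac{88100}{18333} \approx -4.8055$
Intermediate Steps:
$f{\left(x \right)} = x^{2}$
$R{\left(Z,d \right)} = \frac{1}{7}$
$Y{\left(y \right)} = -3 + y$ ($Y{\left(y \right)} = y - 3 = -3 + y$)
$q = - \frac{22025}{5238}$ ($q = 22025 \left(- \frac{1}{5238}\right) = - \frac{22025}{5238} \approx -4.2048$)
$\left(Y{\left(R{\left(f{\left(6 \right)},\left(4 - 2\right) + 5 \right)} \right)} + \left(-1 + 5\right)\right) q = \left(\left(-3 + \frac{1}{7}\right) + \left(-1 + 5\right)\right) \left(- \frac{22025}{5238}\right) = \left(- \frac{20}{7} + 4\right) \left(- \frac{22025}{5238}\right) = \frac{8}{7} \left(- \frac{22025}{5238}\right) = - \frac{88100}{18333}$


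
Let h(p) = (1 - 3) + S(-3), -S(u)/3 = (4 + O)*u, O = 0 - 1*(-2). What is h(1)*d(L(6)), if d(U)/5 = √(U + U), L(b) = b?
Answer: 520*√3 ≈ 900.67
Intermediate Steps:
O = 2 (O = 0 + 2 = 2)
d(U) = 5*√2*√U (d(U) = 5*√(U + U) = 5*√(2*U) = 5*(√2*√U) = 5*√2*√U)
S(u) = -18*u (S(u) = -3*(4 + 2)*u = -18*u)
h(p) = 52 (h(p) = (1 - 3) - 18*(-3) = -2 + 54 = 52)
h(1)*d(L(6)) = 52*(5*√2*√6) = 52*(10*√3) = 520*√3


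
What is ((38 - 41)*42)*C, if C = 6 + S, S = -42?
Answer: 4536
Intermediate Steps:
C = -36 (C = 6 - 42 = -36)
((38 - 41)*42)*C = ((38 - 41)*42)*(-36) = -3*42*(-36) = -126*(-36) = 4536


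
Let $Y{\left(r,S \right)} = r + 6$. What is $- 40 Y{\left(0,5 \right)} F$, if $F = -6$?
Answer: $1440$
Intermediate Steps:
$Y{\left(r,S \right)} = 6 + r$
$- 40 Y{\left(0,5 \right)} F = - 40 \left(6 + 0\right) \left(-6\right) = \left(-40\right) 6 \left(-6\right) = \left(-240\right) \left(-6\right) = 1440$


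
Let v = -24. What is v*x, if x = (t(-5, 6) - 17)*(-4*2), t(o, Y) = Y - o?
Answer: -1152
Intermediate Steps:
x = 48 (x = ((6 - 1*(-5)) - 17)*(-4*2) = ((6 + 5) - 17)*(-8) = (11 - 17)*(-8) = -6*(-8) = 48)
v*x = -24*48 = -1152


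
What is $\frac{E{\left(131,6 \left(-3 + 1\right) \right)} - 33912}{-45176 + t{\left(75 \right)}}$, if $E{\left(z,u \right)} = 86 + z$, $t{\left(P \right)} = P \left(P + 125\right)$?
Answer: $\frac{1465}{1312} \approx 1.1166$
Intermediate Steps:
$t{\left(P \right)} = P \left(125 + P\right)$
$\frac{E{\left(131,6 \left(-3 + 1\right) \right)} - 33912}{-45176 + t{\left(75 \right)}} = \frac{\left(86 + 131\right) - 33912}{-45176 + 75 \left(125 + 75\right)} = \frac{217 - 33912}{-45176 + 75 \cdot 200} = - \frac{33695}{-45176 + 15000} = - \frac{33695}{-30176} = \left(-33695\right) \left(- \frac{1}{30176}\right) = \frac{1465}{1312}$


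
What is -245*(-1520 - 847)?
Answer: 579915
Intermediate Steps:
-245*(-1520 - 847) = -245*(-2367) = 579915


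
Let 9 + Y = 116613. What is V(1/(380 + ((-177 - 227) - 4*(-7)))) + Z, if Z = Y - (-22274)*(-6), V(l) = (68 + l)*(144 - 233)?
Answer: -92457/4 ≈ -23114.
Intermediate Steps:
V(l) = -6052 - 89*l (V(l) = (68 + l)*(-89) = -6052 - 89*l)
Y = 116604 (Y = -9 + 116613 = 116604)
Z = -17040 (Z = 116604 - (-22274)*(-6) = 116604 - 1*133644 = 116604 - 133644 = -17040)
V(1/(380 + ((-177 - 227) - 4*(-7)))) + Z = (-6052 - 89/(380 + ((-177 - 227) - 4*(-7)))) - 17040 = (-6052 - 89/(380 + (-404 + 28))) - 17040 = (-6052 - 89/(380 - 376)) - 17040 = (-6052 - 89/4) - 17040 = -24297/4 - 17040 = -92457/4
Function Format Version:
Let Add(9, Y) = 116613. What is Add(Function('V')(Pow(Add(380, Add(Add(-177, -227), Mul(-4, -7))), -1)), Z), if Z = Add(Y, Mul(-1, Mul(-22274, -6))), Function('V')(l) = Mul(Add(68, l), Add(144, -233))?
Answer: Rational(-92457, 4) ≈ -23114.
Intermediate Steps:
Function('V')(l) = Add(-6052, Mul(-89, l)) (Function('V')(l) = Mul(Add(68, l), -89) = Add(-6052, Mul(-89, l)))
Y = 116604 (Y = Add(-9, 116613) = 116604)
Z = -17040 (Z = Add(116604, Mul(-1, Mul(-22274, -6))) = Add(116604, Mul(-1, 133644)) = Add(116604, -133644) = -17040)
Add(Function('V')(Pow(Add(380, Add(Add(-177, -227), Mul(-4, -7))), -1)), Z) = Add(Add(-6052, Mul(-89, Pow(Add(380, Add(Add(-177, -227), Mul(-4, -7))), -1))), -17040) = Add(Add(-6052, Mul(-89, Pow(Add(380, Add(-404, 28)), -1))), -17040) = Add(Add(-6052, Mul(-89, Pow(Add(380, -376), -1))), -17040) = Add(Add(-6052, Mul(-89, Pow(4, -1))), -17040) = Add(Add(-6052, Mul(-89, Rational(1, 4))), -17040) = Add(Add(-6052, Rational(-89, 4)), -17040) = Add(Rational(-24297, 4), -17040) = Rational(-92457, 4)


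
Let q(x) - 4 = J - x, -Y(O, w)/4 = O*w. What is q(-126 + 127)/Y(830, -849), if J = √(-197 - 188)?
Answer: 1/939560 + I*√385/2818680 ≈ 1.0643e-6 + 6.9612e-6*I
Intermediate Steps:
Y(O, w) = -4*O*w
J = I*√385 (J = √(-385) = I*√385 ≈ 19.621*I)
q(x) = 4 - x + I*√385 (q(x) = 4 + (I*√385 - x) = 4 + (-x + I*√385) = 4 - x + I*√385)
q(-126 + 127)/Y(830, -849) = (4 - (-126 + 127) + I*√385)/((-4*830*(-849))) = (4 - 1*1 + I*√385)/2818680 = (4 - 1 + I*√385)*(1/2818680) = (3 + I*√385)*(1/2818680) = 1/939560 + I*√385/2818680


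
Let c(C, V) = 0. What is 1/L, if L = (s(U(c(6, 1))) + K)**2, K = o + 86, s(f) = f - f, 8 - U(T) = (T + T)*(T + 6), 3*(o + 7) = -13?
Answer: 9/50176 ≈ 0.00017937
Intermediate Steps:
o = -34/3 (o = -7 + (1/3)*(-13) = -7 - 13/3 = -34/3 ≈ -11.333)
U(T) = 8 - 2*T*(6 + T) (U(T) = 8 - (T + T)*(T + 6) = 8 - 2*T*(6 + T))
s(f) = 0
K = 224/3 (K = -34/3 + 86 = 224/3 ≈ 74.667)
L = 50176/9 (L = (0 + 224/3)**2 = (224/3)**2 = 50176/9 ≈ 5575.1)
1/L = 1/(50176/9) = 9/50176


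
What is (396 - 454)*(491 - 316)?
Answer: -10150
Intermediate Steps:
(396 - 454)*(491 - 316) = -58*175 = -10150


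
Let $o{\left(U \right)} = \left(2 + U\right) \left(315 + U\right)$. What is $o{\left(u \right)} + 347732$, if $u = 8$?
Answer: $350962$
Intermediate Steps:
$o{\left(u \right)} + 347732 = \left(630 + 8^{2} + 317 \cdot 8\right) + 347732 = \left(630 + 64 + 2536\right) + 347732 = 3230 + 347732 = 350962$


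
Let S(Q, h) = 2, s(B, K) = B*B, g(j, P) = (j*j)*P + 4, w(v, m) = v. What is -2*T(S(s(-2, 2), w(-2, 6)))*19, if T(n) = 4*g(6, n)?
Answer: -11552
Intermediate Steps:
g(j, P) = 4 + P*j² (g(j, P) = j²*P + 4 = P*j² + 4 = 4 + P*j²)
s(B, K) = B²
T(n) = 16 + 144*n (T(n) = 4*(4 + n*6²) = 4*(4 + n*36) = 4*(4 + 36*n) = 16 + 144*n)
-2*T(S(s(-2, 2), w(-2, 6)))*19 = -2*(16 + 144*2)*19 = -2*(16 + 288)*19 = -2*304*19 = -608*19 = -11552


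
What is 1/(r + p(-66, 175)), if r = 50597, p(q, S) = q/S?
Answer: 175/8854409 ≈ 1.9764e-5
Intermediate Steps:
1/(r + p(-66, 175)) = 1/(50597 - 66/175) = 1/(8854409/175) = 175/8854409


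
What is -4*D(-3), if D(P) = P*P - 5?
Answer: -16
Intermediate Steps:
D(P) = -5 + P**2 (D(P) = P**2 - 5 = -5 + P**2)
-4*D(-3) = -4*(-5 + (-3)**2) = -4*(-5 + 9) = -4*4 = -16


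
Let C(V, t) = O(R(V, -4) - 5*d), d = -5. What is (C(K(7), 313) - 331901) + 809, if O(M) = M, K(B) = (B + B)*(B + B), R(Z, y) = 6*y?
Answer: -331091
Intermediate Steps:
K(B) = 4*B² (K(B) = (2*B)*(2*B) = 4*B²)
C(V, t) = 1 (C(V, t) = 6*(-4) - 5*(-5) = -24 + 25 = 1)
(C(K(7), 313) - 331901) + 809 = (1 - 331901) + 809 = -331900 + 809 = -331091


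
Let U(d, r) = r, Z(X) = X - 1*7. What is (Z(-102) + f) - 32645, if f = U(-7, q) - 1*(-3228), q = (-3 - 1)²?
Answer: -29510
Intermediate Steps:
Z(X) = -7 + X (Z(X) = X - 7 = -7 + X)
q = 16 (q = (-4)² = 16)
f = 3244 (f = 16 - 1*(-3228) = 16 + 3228 = 3244)
(Z(-102) + f) - 32645 = ((-7 - 102) + 3244) - 32645 = (-109 + 3244) - 32645 = 3135 - 32645 = -29510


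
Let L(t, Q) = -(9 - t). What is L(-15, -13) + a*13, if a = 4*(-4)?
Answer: -232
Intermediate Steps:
a = -16
L(t, Q) = -9 + t
L(-15, -13) + a*13 = (-9 - 15) - 16*13 = -24 - 208 = -232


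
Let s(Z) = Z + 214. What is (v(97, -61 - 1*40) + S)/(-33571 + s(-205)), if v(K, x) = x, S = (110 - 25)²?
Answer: -3562/16781 ≈ -0.21226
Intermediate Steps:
S = 7225 (S = 85² = 7225)
s(Z) = 214 + Z
(v(97, -61 - 1*40) + S)/(-33571 + s(-205)) = ((-61 - 1*40) + 7225)/(-33571 + (214 - 205)) = ((-61 - 40) + 7225)/(-33571 + 9) = (-101 + 7225)/(-33562) = 7124*(-1/33562) = -3562/16781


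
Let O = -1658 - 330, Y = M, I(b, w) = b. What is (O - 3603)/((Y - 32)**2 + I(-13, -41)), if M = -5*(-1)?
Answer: -5591/716 ≈ -7.8087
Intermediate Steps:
M = 5
Y = 5
O = -1988
(O - 3603)/((Y - 32)**2 + I(-13, -41)) = (-1988 - 3603)/((5 - 32)**2 - 13) = -5591/((-27)**2 - 13) = -5591/(729 - 13) = -5591/716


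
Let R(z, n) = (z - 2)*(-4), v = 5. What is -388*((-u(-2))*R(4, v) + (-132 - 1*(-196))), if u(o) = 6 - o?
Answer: -49664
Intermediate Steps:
R(z, n) = 8 - 4*z (R(z, n) = (-2 + z)*(-4) = 8 - 4*z)
-388*((-u(-2))*R(4, v) + (-132 - 1*(-196))) = -388*((-(6 - 1*(-2)))*(8 - 4*4) + (-132 - 1*(-196))) = -388*((-(6 + 2))*(8 - 16) + (-132 + 196)) = -388*(-1*8*(-8) + 64) = -388*(-8*(-8) + 64) = -388*(64 + 64) = -388*128 = -49664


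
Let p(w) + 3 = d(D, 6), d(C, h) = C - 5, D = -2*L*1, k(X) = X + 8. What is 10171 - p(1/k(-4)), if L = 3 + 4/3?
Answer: 30563/3 ≈ 10188.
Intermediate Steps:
L = 13/3 (L = 3 + 4*(⅓) = 3 + 4/3 = 13/3 ≈ 4.3333)
k(X) = 8 + X
D = -26/3 (D = -2*13/3*1 = -26/3*1 = -26/3 ≈ -8.6667)
d(C, h) = -5 + C
p(w) = -50/3 (p(w) = -3 + (-5 - 26/3) = -3 - 41/3 = -50/3)
10171 - p(1/k(-4)) = 10171 - 1*(-50/3) = 10171 + 50/3 = 30563/3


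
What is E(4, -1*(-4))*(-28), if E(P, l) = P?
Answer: -112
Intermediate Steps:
E(4, -1*(-4))*(-28) = 4*(-28) = -112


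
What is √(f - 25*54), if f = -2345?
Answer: I*√3695 ≈ 60.786*I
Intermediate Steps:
√(f - 25*54) = √(-2345 - 25*54) = √(-2345 - 1350) = √(-3695) = I*√3695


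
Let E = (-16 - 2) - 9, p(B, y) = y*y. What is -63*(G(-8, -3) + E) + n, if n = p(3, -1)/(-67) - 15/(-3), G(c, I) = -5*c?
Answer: -54539/67 ≈ -814.01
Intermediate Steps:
p(B, y) = y²
E = -27 (E = -18 - 9 = -27)
n = 334/67 (n = (-1)²/(-67) - 15/(-3) = 1*(-1/67) - 15*(-⅓) = -1/67 + 5 = 334/67 ≈ 4.9851)
-63*(G(-8, -3) + E) + n = -63*(-5*(-8) - 27) + 334/67 = -63*(40 - 27) + 334/67 = -63*13 + 334/67 = -819 + 334/67 = -54539/67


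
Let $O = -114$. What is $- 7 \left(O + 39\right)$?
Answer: $525$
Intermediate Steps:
$- 7 \left(O + 39\right) = - 7 \left(-114 + 39\right) = \left(-7\right) \left(-75\right) = 525$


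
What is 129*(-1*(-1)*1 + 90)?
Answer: 11739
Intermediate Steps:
129*(-1*(-1)*1 + 90) = 129*(1*1 + 90) = 129*(1 + 90) = 129*91 = 11739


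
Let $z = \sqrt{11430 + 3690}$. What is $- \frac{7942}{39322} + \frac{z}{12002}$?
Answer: $- \frac{3971}{19661} + \frac{6 \sqrt{105}}{6001} \approx -0.19173$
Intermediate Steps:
$z = 12 \sqrt{105}$ ($z = \sqrt{15120} = 12 \sqrt{105} \approx 122.96$)
$- \frac{7942}{39322} + \frac{z}{12002} = - \frac{7942}{39322} + \frac{12 \sqrt{105}}{12002} = \left(-7942\right) \frac{1}{39322} + 12 \sqrt{105} \cdot \frac{1}{12002} = - \frac{3971}{19661} + \frac{6 \sqrt{105}}{6001}$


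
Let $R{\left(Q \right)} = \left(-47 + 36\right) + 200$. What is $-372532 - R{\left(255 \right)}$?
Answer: $-372721$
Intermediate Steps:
$R{\left(Q \right)} = 189$ ($R{\left(Q \right)} = -11 + 200 = 189$)
$-372532 - R{\left(255 \right)} = -372532 - 189 = -372721$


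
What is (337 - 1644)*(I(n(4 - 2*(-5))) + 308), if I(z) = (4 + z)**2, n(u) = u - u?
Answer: -423468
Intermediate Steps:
n(u) = 0
(337 - 1644)*(I(n(4 - 2*(-5))) + 308) = (337 - 1644)*((4 + 0)**2 + 308) = -1307*(4**2 + 308) = -1307*(16 + 308) = -1307*324 = -423468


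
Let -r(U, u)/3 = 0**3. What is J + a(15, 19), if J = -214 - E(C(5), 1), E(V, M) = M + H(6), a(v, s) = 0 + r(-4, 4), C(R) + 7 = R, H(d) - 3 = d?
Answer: -224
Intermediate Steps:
H(d) = 3 + d
C(R) = -7 + R
r(U, u) = 0 (r(U, u) = -3*0**3 = -3*0 = 0)
a(v, s) = 0 (a(v, s) = 0 + 0 = 0)
E(V, M) = 9 + M (E(V, M) = M + (3 + 6) = M + 9 = 9 + M)
J = -224 (J = -214 - (9 + 1) = -214 - 1*10 = -214 - 10 = -224)
J + a(15, 19) = -224 + 0 = -224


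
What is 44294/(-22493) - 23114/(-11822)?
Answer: -1870233/132956123 ≈ -0.014067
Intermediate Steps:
44294/(-22493) - 23114/(-11822) = 44294*(-1/22493) - 23114*(-1/11822) = -44294/22493 + 11557/5911 = -1870233/132956123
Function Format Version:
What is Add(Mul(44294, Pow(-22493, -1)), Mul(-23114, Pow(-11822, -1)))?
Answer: Rational(-1870233, 132956123) ≈ -0.014067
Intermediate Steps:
Add(Mul(44294, Pow(-22493, -1)), Mul(-23114, Pow(-11822, -1))) = Add(Mul(44294, Rational(-1, 22493)), Mul(-23114, Rational(-1, 11822))) = Add(Rational(-44294, 22493), Rational(11557, 5911)) = Rational(-1870233, 132956123)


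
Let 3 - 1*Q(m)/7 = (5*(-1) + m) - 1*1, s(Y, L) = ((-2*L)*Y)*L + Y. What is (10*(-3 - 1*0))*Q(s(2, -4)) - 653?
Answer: -15563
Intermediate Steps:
s(Y, L) = Y - 2*Y*L² (s(Y, L) = (-2*L*Y)*L + Y = -2*Y*L² + Y = Y - 2*Y*L²)
Q(m) = 63 - 7*m (Q(m) = 21 - 7*((5*(-1) + m) - 1*1) = 21 - 7*((-5 + m) - 1) = 21 - 7*(-6 + m) = 21 + (42 - 7*m) = 63 - 7*m)
(10*(-3 - 1*0))*Q(s(2, -4)) - 653 = (10*(-3 - 1*0))*(63 - 14*(1 - 2*(-4)²)) - 653 = (10*(-3 + 0))*(63 - 14*(1 - 2*16)) - 653 = (10*(-3))*(63 - 14*(1 - 32)) - 653 = -30*(63 - 14*(-31)) - 653 = -30*(63 - 7*(-62)) - 653 = -30*(63 + 434) - 653 = -30*497 - 653 = -14910 - 653 = -15563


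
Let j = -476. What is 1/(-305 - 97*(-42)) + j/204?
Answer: -39395/16884 ≈ -2.3333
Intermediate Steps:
1/(-305 - 97*(-42)) + j/204 = 1/(-305 - 97*(-42)) - 476/204 = -1/42/(-402) - 476*1/204 = -1/402*(-1/42) - 7/3 = 1/16884 - 7/3 = -39395/16884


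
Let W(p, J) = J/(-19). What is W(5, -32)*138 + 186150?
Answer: 3541266/19 ≈ 1.8638e+5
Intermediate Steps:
W(p, J) = -J/19 (W(p, J) = J*(-1/19) = -J/19)
W(5, -32)*138 + 186150 = -1/19*(-32)*138 + 186150 = (32/19)*138 + 186150 = 4416/19 + 186150 = 3541266/19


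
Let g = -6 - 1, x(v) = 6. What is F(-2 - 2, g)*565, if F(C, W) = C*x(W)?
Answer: -13560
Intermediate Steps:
g = -7
F(C, W) = 6*C (F(C, W) = C*6 = 6*C)
F(-2 - 2, g)*565 = (6*(-2 - 2))*565 = (6*(-4))*565 = -24*565 = -13560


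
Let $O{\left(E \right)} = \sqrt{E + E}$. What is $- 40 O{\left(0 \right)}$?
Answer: $0$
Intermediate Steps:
$O{\left(E \right)} = \sqrt{2} \sqrt{E}$ ($O{\left(E \right)} = \sqrt{2 E} = \sqrt{2} \sqrt{E}$)
$- 40 O{\left(0 \right)} = - 40 \sqrt{2} \sqrt{0} = - 40 \sqrt{2} \cdot 0 = \left(-40\right) 0 = 0$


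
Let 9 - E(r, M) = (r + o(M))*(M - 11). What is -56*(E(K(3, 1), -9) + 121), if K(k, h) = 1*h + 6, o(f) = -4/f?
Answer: -140560/9 ≈ -15618.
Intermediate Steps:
K(k, h) = 6 + h (K(k, h) = h + 6 = 6 + h)
E(r, M) = 9 - (-11 + M)*(r - 4/M) (E(r, M) = 9 - (r - 4/M)*(M - 11) = 9 - (r - 4/M)*(-11 + M) = 9 - (-11 + M)*(r - 4/M))
-56*(E(K(3, 1), -9) + 121) = -56*((13 - 44/(-9) + 11*(6 + 1) - 1*(-9)*(6 + 1)) + 121) = -56*((13 - 44*(-⅑) + 11*7 - 1*(-9)*7) + 121) = -56*((13 + 44/9 + 77 + 63) + 121) = -56*(1421/9 + 121) = -56*2510/9 = -140560/9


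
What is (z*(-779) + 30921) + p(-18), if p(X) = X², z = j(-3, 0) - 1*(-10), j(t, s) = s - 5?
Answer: 27350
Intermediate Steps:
j(t, s) = -5 + s
z = 5 (z = (-5 + 0) - 1*(-10) = -5 + 10 = 5)
(z*(-779) + 30921) + p(-18) = (5*(-779) + 30921) + (-18)² = (-3895 + 30921) + 324 = 27026 + 324 = 27350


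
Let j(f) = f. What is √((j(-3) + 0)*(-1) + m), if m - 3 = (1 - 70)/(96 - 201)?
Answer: √8155/35 ≈ 2.5801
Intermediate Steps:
m = 128/35 (m = 3 + (1 - 70)/(96 - 201) = 3 - 69/(-105) = 3 - 69*(-1/105) = 3 + 23/35 = 128/35 ≈ 3.6571)
√((j(-3) + 0)*(-1) + m) = √((-3 + 0)*(-1) + 128/35) = √(-3*(-1) + 128/35) = √(3 + 128/35) = √(233/35) = √8155/35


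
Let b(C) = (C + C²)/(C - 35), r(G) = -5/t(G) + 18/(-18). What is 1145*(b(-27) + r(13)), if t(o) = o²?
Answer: -74096385/5239 ≈ -14143.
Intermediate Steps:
r(G) = -1 - 5/G² (r(G) = -5/G² + 18/(-18) = -5/G² + 18*(-1/18) = -5/G² - 1 = -1 - 5/G²)
b(C) = (C + C²)/(-35 + C)
1145*(b(-27) + r(13)) = 1145*(-27*(1 - 27)/(-35 - 27) + (-1 - 5/13²)) = 1145*(-27*(-26)/(-62) + (-1 - 5*1/169)) = 1145*(-27*(-1/62)*(-26) + (-1 - 5/169)) = 1145*(-351/31 - 174/169) = 1145*(-64713/5239) = -74096385/5239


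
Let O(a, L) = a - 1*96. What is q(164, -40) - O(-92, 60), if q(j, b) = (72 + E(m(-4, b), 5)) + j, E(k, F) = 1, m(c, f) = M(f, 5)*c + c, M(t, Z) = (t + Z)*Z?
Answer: 425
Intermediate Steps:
M(t, Z) = Z*(Z + t) (M(t, Z) = (Z + t)*Z = Z*(Z + t))
O(a, L) = -96 + a (O(a, L) = a - 96 = -96 + a)
m(c, f) = c + c*(25 + 5*f) (m(c, f) = (5*(5 + f))*c + c = (25 + 5*f)*c + c = c*(25 + 5*f) + c = c + c*(25 + 5*f))
q(j, b) = 73 + j (q(j, b) = (72 + 1) + j = 73 + j)
q(164, -40) - O(-92, 60) = (73 + 164) - (-96 - 92) = 237 - 1*(-188) = 237 + 188 = 425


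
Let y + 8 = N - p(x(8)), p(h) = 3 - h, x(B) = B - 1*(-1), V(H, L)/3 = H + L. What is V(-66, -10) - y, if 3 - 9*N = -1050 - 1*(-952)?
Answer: -2135/9 ≈ -237.22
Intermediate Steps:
V(H, L) = 3*H + 3*L (V(H, L) = 3*(H + L) = 3*H + 3*L)
N = 101/9 (N = ⅓ - (-1050 - 1*(-952))/9 = ⅓ - (-1050 + 952)/9 = ⅓ - ⅑*(-98) = ⅓ + 98/9 = 101/9 ≈ 11.222)
x(B) = 1 + B (x(B) = B + 1 = 1 + B)
y = 83/9 (y = -8 + (101/9 - (3 - (1 + 8))) = -8 + (101/9 - (3 - 1*9)) = -8 + (101/9 - (3 - 9)) = -8 + (101/9 - 1*(-6)) = -8 + (101/9 + 6) = -8 + 155/9 = 83/9 ≈ 9.2222)
V(-66, -10) - y = (3*(-66) + 3*(-10)) - 1*83/9 = (-198 - 30) - 83/9 = -228 - 83/9 = -2135/9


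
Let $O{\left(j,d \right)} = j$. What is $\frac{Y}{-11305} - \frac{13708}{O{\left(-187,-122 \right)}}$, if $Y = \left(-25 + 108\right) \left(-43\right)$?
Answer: $\frac{9155079}{124355} \approx 73.62$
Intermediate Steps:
$Y = -3569$ ($Y = 83 \left(-43\right) = -3569$)
$\frac{Y}{-11305} - \frac{13708}{O{\left(-187,-122 \right)}} = - \frac{3569}{-11305} - \frac{13708}{-187} = \left(-3569\right) \left(- \frac{1}{11305}\right) - - \frac{13708}{187} = \frac{3569}{11305} + \frac{13708}{187} = \frac{9155079}{124355}$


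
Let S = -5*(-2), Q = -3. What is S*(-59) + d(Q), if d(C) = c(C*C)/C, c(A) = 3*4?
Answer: -594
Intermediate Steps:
c(A) = 12
S = 10
d(C) = 12/C
S*(-59) + d(Q) = 10*(-59) + 12/(-3) = -590 + 12*(-⅓) = -590 - 4 = -594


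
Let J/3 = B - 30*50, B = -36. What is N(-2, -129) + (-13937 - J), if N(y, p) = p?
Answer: -9458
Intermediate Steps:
J = -4608 (J = 3*(-36 - 30*50) = 3*(-36 - 1500) = 3*(-1536) = -4608)
N(-2, -129) + (-13937 - J) = -129 + (-13937 - 1*(-4608)) = -129 + (-13937 + 4608) = -129 - 9329 = -9458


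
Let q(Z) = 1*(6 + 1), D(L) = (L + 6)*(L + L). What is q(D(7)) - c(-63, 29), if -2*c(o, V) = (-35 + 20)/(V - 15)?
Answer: 181/28 ≈ 6.4643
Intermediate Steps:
c(o, V) = 15/(2*(-15 + V)) (c(o, V) = -(-35 + 20)/(2*(V - 15)) = -(-15)/(2*(-15 + V)) = 15/(2*(-15 + V)))
D(L) = 2*L*(6 + L) (D(L) = (6 + L)*(2*L) = 2*L*(6 + L))
q(Z) = 7 (q(Z) = 1*7 = 7)
q(D(7)) - c(-63, 29) = 7 - 15/(2*(-15 + 29)) = 7 - 15/(2*14) = 7 - 1*15/28 = 7 - 15/28 = 181/28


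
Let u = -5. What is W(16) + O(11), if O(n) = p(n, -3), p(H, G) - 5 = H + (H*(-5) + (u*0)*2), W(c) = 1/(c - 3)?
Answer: -506/13 ≈ -38.923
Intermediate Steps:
W(c) = 1/(-3 + c)
p(H, G) = 5 - 4*H (p(H, G) = 5 + (H + (H*(-5) - 5*0*2)) = 5 + (H + (-5*H + 0*2)) = 5 + (H + (-5*H + 0)) = 5 + (H - 5*H) = 5 - 4*H)
O(n) = 5 - 4*n
W(16) + O(11) = 1/(-3 + 16) + (5 - 4*11) = 1/13 + (5 - 44) = 1/13 - 39 = -506/13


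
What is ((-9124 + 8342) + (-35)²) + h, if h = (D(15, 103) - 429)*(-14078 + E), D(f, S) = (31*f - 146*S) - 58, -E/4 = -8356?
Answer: -291350317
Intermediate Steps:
E = 33424 (E = -4*(-8356) = 33424)
D(f, S) = -58 - 146*S + 31*f (D(f, S) = (-146*S + 31*f) - 58 = -58 - 146*S + 31*f)
h = -291350760 (h = ((-58 - 146*103 + 31*15) - 429)*(-14078 + 33424) = ((-58 - 15038 + 465) - 429)*19346 = (-14631 - 429)*19346 = -15060*19346 = -291350760)
((-9124 + 8342) + (-35)²) + h = ((-9124 + 8342) + (-35)²) - 291350760 = (-782 + 1225) - 291350760 = 443 - 291350760 = -291350317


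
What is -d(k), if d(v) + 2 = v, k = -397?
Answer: 399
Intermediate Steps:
d(v) = -2 + v
-d(k) = -(-2 - 397) = -1*(-399) = 399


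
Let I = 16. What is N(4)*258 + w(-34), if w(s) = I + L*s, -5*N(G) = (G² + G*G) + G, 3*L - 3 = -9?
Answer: -8868/5 ≈ -1773.6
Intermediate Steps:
L = -2 (L = 1 + (⅓)*(-9) = 1 - 3 = -2)
N(G) = -2*G²/5 - G/5 (N(G) = -((G² + G*G) + G)/5 = -((G² + G²) + G)/5 = -(2*G² + G)/5 = -(G + 2*G²)/5 = -2*G²/5 - G/5)
w(s) = 16 - 2*s
N(4)*258 + w(-34) = -⅕*4*(1 + 2*4)*258 + (16 - 2*(-34)) = -⅕*4*(1 + 8)*258 + (16 + 68) = -⅕*4*9*258 + 84 = -36/5*258 + 84 = -9288/5 + 84 = -8868/5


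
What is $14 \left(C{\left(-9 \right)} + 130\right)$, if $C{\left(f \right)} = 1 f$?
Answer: $1694$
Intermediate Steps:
$C{\left(f \right)} = f$
$14 \left(C{\left(-9 \right)} + 130\right) = 14 \left(-9 + 130\right) = 14 \cdot 121 = 1694$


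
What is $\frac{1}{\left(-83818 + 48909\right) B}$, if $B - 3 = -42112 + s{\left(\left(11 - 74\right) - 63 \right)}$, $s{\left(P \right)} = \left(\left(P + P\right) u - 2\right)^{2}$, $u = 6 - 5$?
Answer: $- \frac{1}{782205963} \approx -1.2784 \cdot 10^{-9}$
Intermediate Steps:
$u = 1$
$s{\left(P \right)} = \left(-2 + 2 P\right)^{2}$ ($s{\left(P \right)} = \left(\left(P + P\right) 1 - 2\right)^{2} = \left(2 P 1 - 2\right)^{2} = \left(2 P - 2\right)^{2} = \left(-2 + 2 P\right)^{2}$)
$B = 22407$ ($B = 3 - \left(42112 - 4 \left(-1 + \left(\left(11 - 74\right) - 63\right)\right)^{2}\right) = 3 - \left(42112 - 4 \left(-1 - 126\right)^{2}\right) = 3 - \left(42112 - 4 \left(-127\right)^{2}\right) = 3 + \left(-42112 + 4 \cdot 16129\right) = 3 + \left(-42112 + 64516\right) = 3 + 22404 = 22407$)
$\frac{1}{\left(-83818 + 48909\right) B} = \frac{1}{\left(-83818 + 48909\right) 22407} = \frac{1}{-34909} \cdot \frac{1}{22407} = \left(- \frac{1}{34909}\right) \frac{1}{22407} = - \frac{1}{782205963}$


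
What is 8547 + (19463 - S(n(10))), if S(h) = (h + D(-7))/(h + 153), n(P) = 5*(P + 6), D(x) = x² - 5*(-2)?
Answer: 6526191/233 ≈ 28009.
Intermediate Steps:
D(x) = 10 + x² (D(x) = x² + 10 = 10 + x²)
n(P) = 30 + 5*P (n(P) = 5*(6 + P) = 30 + 5*P)
S(h) = (59 + h)/(153 + h) (S(h) = (h + (10 + (-7)²))/(h + 153) = (h + (10 + 49))/(153 + h) = (h + 59)/(153 + h) = (59 + h)/(153 + h))
8547 + (19463 - S(n(10))) = 8547 + (19463 - (59 + (30 + 5*10))/(153 + (30 + 5*10))) = 8547 + (19463 - (59 + (30 + 50))/(153 + (30 + 50))) = 8547 + (19463 - (59 + 80)/(153 + 80)) = 8547 + (19463 - 139/233) = 8547 + 4534740/233 = 6526191/233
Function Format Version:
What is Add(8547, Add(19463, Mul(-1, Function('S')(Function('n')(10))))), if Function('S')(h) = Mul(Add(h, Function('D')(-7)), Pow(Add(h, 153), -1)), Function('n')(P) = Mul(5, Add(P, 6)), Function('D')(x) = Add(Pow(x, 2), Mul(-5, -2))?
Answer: Rational(6526191, 233) ≈ 28009.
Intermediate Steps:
Function('D')(x) = Add(10, Pow(x, 2)) (Function('D')(x) = Add(Pow(x, 2), 10) = Add(10, Pow(x, 2)))
Function('n')(P) = Add(30, Mul(5, P)) (Function('n')(P) = Mul(5, Add(6, P)) = Add(30, Mul(5, P)))
Function('S')(h) = Mul(Pow(Add(153, h), -1), Add(59, h)) (Function('S')(h) = Mul(Add(h, Add(10, Pow(-7, 2))), Pow(Add(h, 153), -1)) = Mul(Add(h, Add(10, 49)), Pow(Add(153, h), -1)) = Mul(Add(h, 59), Pow(Add(153, h), -1)) = Mul(Add(59, h), Pow(Add(153, h), -1)) = Mul(Pow(Add(153, h), -1), Add(59, h)))
Add(8547, Add(19463, Mul(-1, Function('S')(Function('n')(10))))) = Add(8547, Add(19463, Mul(-1, Mul(Pow(Add(153, Add(30, Mul(5, 10))), -1), Add(59, Add(30, Mul(5, 10))))))) = Add(8547, Add(19463, Mul(-1, Mul(Pow(Add(153, Add(30, 50)), -1), Add(59, Add(30, 50)))))) = Add(8547, Add(19463, Mul(-1, Mul(Pow(Add(153, 80), -1), Add(59, 80))))) = Add(8547, Add(19463, Mul(-1, Mul(Pow(233, -1), 139)))) = Add(8547, Add(19463, Mul(-1, Mul(Rational(1, 233), 139)))) = Add(8547, Add(19463, Mul(-1, Rational(139, 233)))) = Add(8547, Add(19463, Rational(-139, 233))) = Add(8547, Rational(4534740, 233)) = Rational(6526191, 233)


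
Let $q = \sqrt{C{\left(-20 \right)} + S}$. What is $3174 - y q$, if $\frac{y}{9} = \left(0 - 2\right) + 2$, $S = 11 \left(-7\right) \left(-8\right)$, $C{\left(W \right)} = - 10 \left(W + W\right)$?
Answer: $3174$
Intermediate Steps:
$C{\left(W \right)} = - 20 W$ ($C{\left(W \right)} = - 10 \cdot 2 W = - 20 W$)
$S = 616$ ($S = \left(-77\right) \left(-8\right) = 616$)
$y = 0$ ($y = 9 \left(\left(0 - 2\right) + 2\right) = 9 \left(-2 + 2\right) = 9 \cdot 0 = 0$)
$q = 2 \sqrt{254}$ ($q = \sqrt{\left(-20\right) \left(-20\right) + 616} = \sqrt{400 + 616} = \sqrt{1016} = 2 \sqrt{254} \approx 31.875$)
$3174 - y q = 3174 - 0 \cdot 2 \sqrt{254} = 3174 - 0 = 3174 + 0 = 3174$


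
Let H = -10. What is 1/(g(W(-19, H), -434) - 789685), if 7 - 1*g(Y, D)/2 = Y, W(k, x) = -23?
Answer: -1/789625 ≈ -1.2664e-6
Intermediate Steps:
g(Y, D) = 14 - 2*Y
1/(g(W(-19, H), -434) - 789685) = 1/((14 - 2*(-23)) - 789685) = 1/((14 + 46) - 789685) = 1/(60 - 789685) = 1/(-789625) = -1/789625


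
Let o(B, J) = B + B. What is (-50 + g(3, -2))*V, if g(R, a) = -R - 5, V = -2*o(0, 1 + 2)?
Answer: 0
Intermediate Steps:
o(B, J) = 2*B
V = 0 (V = -4*0 = -2*0 = 0)
g(R, a) = -5 - R
(-50 + g(3, -2))*V = (-50 + (-5 - 1*3))*0 = (-50 + (-5 - 3))*0 = (-50 - 8)*0 = -58*0 = 0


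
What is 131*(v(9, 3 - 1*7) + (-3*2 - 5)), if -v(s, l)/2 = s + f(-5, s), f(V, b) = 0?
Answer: -3799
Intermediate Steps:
v(s, l) = -2*s (v(s, l) = -2*(s + 0) = -2*s)
131*(v(9, 3 - 1*7) + (-3*2 - 5)) = 131*(-2*9 + (-3*2 - 5)) = 131*(-18 + (-6 - 5)) = 131*(-18 - 11) = 131*(-29) = -3799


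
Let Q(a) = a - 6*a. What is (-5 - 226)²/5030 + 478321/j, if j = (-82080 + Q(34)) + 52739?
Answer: -831218159/148440330 ≈ -5.5997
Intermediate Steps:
Q(a) = -5*a
j = -29511 (j = (-82080 - 5*34) + 52739 = (-82080 - 170) + 52739 = -82250 + 52739 = -29511)
(-5 - 226)²/5030 + 478321/j = (-5 - 226)²/5030 + 478321/(-29511) = (-231)²*(1/5030) + 478321*(-1/29511) = 53361*(1/5030) - 478321/29511 = 53361/5030 - 478321/29511 = -831218159/148440330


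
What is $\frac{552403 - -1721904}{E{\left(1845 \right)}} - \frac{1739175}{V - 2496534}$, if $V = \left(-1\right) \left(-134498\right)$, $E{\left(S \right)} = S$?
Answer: $\frac{5375203786927}{4357956420} \approx 1233.4$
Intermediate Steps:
$V = 134498$
$\frac{552403 - -1721904}{E{\left(1845 \right)}} - \frac{1739175}{V - 2496534} = \frac{552403 - -1721904}{1845} - \frac{1739175}{134498 - 2496534} = \left(552403 + 1721904\right) \frac{1}{1845} - \frac{1739175}{134498 - 2496534} = 2274307 \cdot \frac{1}{1845} - \frac{1739175}{-2362036} = \frac{2274307}{1845} - - \frac{1739175}{2362036} = \frac{2274307}{1845} + \frac{1739175}{2362036} = \frac{5375203786927}{4357956420}$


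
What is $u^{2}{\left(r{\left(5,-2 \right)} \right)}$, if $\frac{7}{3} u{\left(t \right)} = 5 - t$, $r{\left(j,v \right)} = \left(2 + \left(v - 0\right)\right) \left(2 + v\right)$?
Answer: $\frac{225}{49} \approx 4.5918$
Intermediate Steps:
$r{\left(j,v \right)} = \left(2 + v\right)^{2}$ ($r{\left(j,v \right)} = \left(2 + \left(v + 0\right)\right) \left(2 + v\right) = \left(2 + v\right) \left(2 + v\right) = \left(2 + v\right)^{2}$)
$u{\left(t \right)} = \frac{15}{7} - \frac{3 t}{7}$ ($u{\left(t \right)} = \frac{3 \left(5 - t\right)}{7} = \frac{15}{7} - \frac{3 t}{7}$)
$u^{2}{\left(r{\left(5,-2 \right)} \right)} = \left(\frac{15}{7} - \frac{3 \left(2 - 2\right)^{2}}{7}\right)^{2} = \left(\frac{15}{7} - \frac{3 \cdot 0^{2}}{7}\right)^{2} = \left(\frac{15}{7} - 0\right)^{2} = \left(\frac{15}{7} + 0\right)^{2} = \left(\frac{15}{7}\right)^{2} = \frac{225}{49}$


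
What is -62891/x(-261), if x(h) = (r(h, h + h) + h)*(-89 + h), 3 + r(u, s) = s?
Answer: -62891/275100 ≈ -0.22861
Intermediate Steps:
r(u, s) = -3 + s
x(h) = (-89 + h)*(-3 + 3*h) (x(h) = ((-3 + (h + h)) + h)*(-89 + h) = ((-3 + 2*h) + h)*(-89 + h) = (-3 + 3*h)*(-89 + h) = (-89 + h)*(-3 + 3*h))
-62891/x(-261) = -62891/(267 - 270*(-261) + 3*(-261)**2) = -62891/(267 + 70470 + 3*68121) = -62891/(267 + 70470 + 204363) = -62891/275100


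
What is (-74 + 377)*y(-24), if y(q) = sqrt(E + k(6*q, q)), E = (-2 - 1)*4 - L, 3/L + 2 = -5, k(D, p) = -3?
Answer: 303*I*sqrt(714)/7 ≈ 1156.6*I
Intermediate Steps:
L = -3/7 (L = 3/(-2 - 5) = 3/(-7) = 3*(-1/7) = -3/7 ≈ -0.42857)
E = -81/7 (E = (-2 - 1)*4 - 1*(-3/7) = -3*4 + 3/7 = -12 + 3/7 = -81/7 ≈ -11.571)
y(q) = I*sqrt(714)/7 (y(q) = sqrt(-81/7 - 3) = sqrt(-102/7) = I*sqrt(714)/7)
(-74 + 377)*y(-24) = (-74 + 377)*(I*sqrt(714)/7) = 303*(I*sqrt(714)/7) = 303*I*sqrt(714)/7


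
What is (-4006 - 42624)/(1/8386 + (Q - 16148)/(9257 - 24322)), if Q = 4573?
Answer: -1178201049340/19416603 ≈ -60680.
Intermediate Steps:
(-4006 - 42624)/(1/8386 + (Q - 16148)/(9257 - 24322)) = (-4006 - 42624)/(1/8386 + (4573 - 16148)/(9257 - 24322)) = -46630/(1/8386 - 11575/(-15065)) = -46630/(1/8386 - 11575*(-1/15065)) = -46630/(1/8386 + 2315/3013) = -46630/19416603/25267018 = -46630*25267018/19416603 = -1178201049340/19416603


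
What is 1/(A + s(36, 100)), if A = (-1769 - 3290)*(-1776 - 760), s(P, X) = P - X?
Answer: 1/12829560 ≈ 7.7945e-8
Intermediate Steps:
A = 12829624 (A = -5059*(-2536) = 12829624)
1/(A + s(36, 100)) = 1/(12829624 + (36 - 1*100)) = 1/(12829624 + (36 - 100)) = 1/(12829624 - 64) = 1/12829560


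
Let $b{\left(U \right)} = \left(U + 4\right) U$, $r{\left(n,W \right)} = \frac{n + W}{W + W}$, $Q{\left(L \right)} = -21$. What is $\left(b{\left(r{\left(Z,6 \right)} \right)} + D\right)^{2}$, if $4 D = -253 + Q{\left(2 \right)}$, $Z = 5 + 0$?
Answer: $\frac{84916225}{20736} \approx 4095.1$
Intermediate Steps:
$Z = 5$
$r{\left(n,W \right)} = \frac{W + n}{2 W}$
$D = - \frac{137}{2}$ ($D = \frac{-253 - 21}{4} = \frac{1}{4} \left(-274\right) = - \frac{137}{2} \approx -68.5$)
$b{\left(U \right)} = U \left(4 + U\right)$ ($b{\left(U \right)} = \left(4 + U\right) U = U \left(4 + U\right)$)
$\left(b{\left(r{\left(Z,6 \right)} \right)} + D\right)^{2} = \left(\frac{6 + 5}{2 \cdot 6} \left(4 + \frac{6 + 5}{2 \cdot 6}\right) - \frac{137}{2}\right)^{2} = \left(\frac{1}{2} \cdot \frac{1}{6} \cdot 11 \left(4 + \frac{1}{2} \cdot \frac{1}{6} \cdot 11\right) - \frac{137}{2}\right)^{2} = \left(\frac{11 \left(4 + \frac{11}{12}\right)}{12} - \frac{137}{2}\right)^{2} = \left(\frac{11}{12} \cdot \frac{59}{12} - \frac{137}{2}\right)^{2} = \left(\frac{649}{144} - \frac{137}{2}\right)^{2} = \left(- \frac{9215}{144}\right)^{2} = \frac{84916225}{20736}$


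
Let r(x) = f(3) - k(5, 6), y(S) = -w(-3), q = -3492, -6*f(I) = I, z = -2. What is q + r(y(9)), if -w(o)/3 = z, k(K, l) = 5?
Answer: -6995/2 ≈ -3497.5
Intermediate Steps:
w(o) = 6 (w(o) = -3*(-2) = 6)
f(I) = -I/6
y(S) = -6 (y(S) = -1*6 = -6)
r(x) = -11/2 (r(x) = -1/6*3 - 1*5 = -1/2 - 5 = -11/2)
q + r(y(9)) = -3492 - 11/2 = -6995/2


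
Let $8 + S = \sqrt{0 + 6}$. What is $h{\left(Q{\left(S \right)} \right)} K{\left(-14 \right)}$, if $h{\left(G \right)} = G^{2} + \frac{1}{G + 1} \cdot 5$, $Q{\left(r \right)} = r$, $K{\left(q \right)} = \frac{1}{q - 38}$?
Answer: $- \frac{2975}{2236} + \frac{693 \sqrt{6}}{2236} \approx -0.57133$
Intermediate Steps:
$S = -8 + \sqrt{6}$ ($S = -8 + \sqrt{0 + 6} = -8 + \sqrt{6} \approx -5.5505$)
$K{\left(q \right)} = \frac{1}{-38 + q}$
$h{\left(G \right)} = G^{2} + \frac{5}{1 + G}$ ($h{\left(G \right)} = G^{2} + \frac{1}{1 + G} 5 = G^{2} + \frac{5}{1 + G}$)
$h{\left(Q{\left(S \right)} \right)} K{\left(-14 \right)} = \frac{\frac{1}{1 - \left(8 - \sqrt{6}\right)} \left(5 + \left(-8 + \sqrt{6}\right)^{2} + \left(-8 + \sqrt{6}\right)^{3}\right)}{-38 - 14} = \frac{\frac{1}{-7 + \sqrt{6}} \left(5 + \left(-8 + \sqrt{6}\right)^{2} + \left(-8 + \sqrt{6}\right)^{3}\right)}{-52} = \frac{5 + \left(-8 + \sqrt{6}\right)^{2} + \left(-8 + \sqrt{6}\right)^{3}}{-7 + \sqrt{6}} \left(- \frac{1}{52}\right) = - \frac{5 + \left(-8 + \sqrt{6}\right)^{2} + \left(-8 + \sqrt{6}\right)^{3}}{52 \left(-7 + \sqrt{6}\right)}$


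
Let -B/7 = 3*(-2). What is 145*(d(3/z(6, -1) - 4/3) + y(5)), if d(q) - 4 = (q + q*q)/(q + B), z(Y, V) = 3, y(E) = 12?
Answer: 173942/75 ≈ 2319.2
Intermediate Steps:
B = 42 (B = -21*(-2) = -7*(-6) = 42)
d(q) = 4 + (q + q²)/(42 + q) (d(q) = 4 + (q + q*q)/(q + 42) = 4 + (q + q²)/(42 + q))
145*(d(3/z(6, -1) - 4/3) + y(5)) = 145*((168 + (3/3 - 4/3)² + 5*(3/3 - 4/3))/(42 + (3/3 - 4/3)) + 12) = 145*((168 + (3*(⅓) - 4*⅓)² + 5*(3*(⅓) - 4*⅓))/(42 + (3*(⅓) - 4*⅓)) + 12) = 145*((168 + (1 - 4/3)² + 5*(1 - 4/3))/(42 + (1 - 4/3)) + 12) = 145*((168 + (-⅓)² + 5*(-⅓))/(42 - ⅓) + 12) = 145*((168 + ⅑ - 5/3)/(125/3) + 12) = 145*((3/125)*(1498/9) + 12) = 145*(1498/375 + 12) = 145*(5998/375) = 173942/75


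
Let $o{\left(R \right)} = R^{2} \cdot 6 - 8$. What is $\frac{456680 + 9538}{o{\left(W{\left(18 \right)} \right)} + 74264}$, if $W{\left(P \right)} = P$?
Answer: $\frac{77703}{12700} \approx 6.1183$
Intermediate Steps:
$o{\left(R \right)} = -8 + 6 R^{2}$ ($o{\left(R \right)} = 6 R^{2} - 8 = -8 + 6 R^{2}$)
$\frac{456680 + 9538}{o{\left(W{\left(18 \right)} \right)} + 74264} = \frac{456680 + 9538}{\left(-8 + 6 \cdot 18^{2}\right) + 74264} = \frac{466218}{\left(-8 + 6 \cdot 324\right) + 74264} = \frac{466218}{\left(-8 + 1944\right) + 74264} = \frac{466218}{1936 + 74264} = \frac{466218}{76200} = 466218 \cdot \frac{1}{76200} = \frac{77703}{12700}$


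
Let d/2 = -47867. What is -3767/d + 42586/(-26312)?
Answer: -994452705/629738252 ≈ -1.5792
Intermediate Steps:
d = -95734 (d = 2*(-47867) = -95734)
-3767/d + 42586/(-26312) = -3767/(-95734) + 42586/(-26312) = -3767*(-1/95734) + 42586*(-1/26312) = 3767/95734 - 21293/13156 = -994452705/629738252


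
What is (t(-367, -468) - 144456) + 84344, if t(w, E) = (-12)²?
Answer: -59968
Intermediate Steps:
t(w, E) = 144
(t(-367, -468) - 144456) + 84344 = (144 - 144456) + 84344 = -144312 + 84344 = -59968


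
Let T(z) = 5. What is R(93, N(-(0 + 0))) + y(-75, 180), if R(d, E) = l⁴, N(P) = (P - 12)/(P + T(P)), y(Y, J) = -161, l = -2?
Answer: -145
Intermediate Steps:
N(P) = (-12 + P)/(5 + P) (N(P) = (P - 12)/(P + 5) = (-12 + P)/(5 + P))
R(d, E) = 16 (R(d, E) = (-2)⁴ = 16)
R(93, N(-(0 + 0))) + y(-75, 180) = 16 - 161 = -145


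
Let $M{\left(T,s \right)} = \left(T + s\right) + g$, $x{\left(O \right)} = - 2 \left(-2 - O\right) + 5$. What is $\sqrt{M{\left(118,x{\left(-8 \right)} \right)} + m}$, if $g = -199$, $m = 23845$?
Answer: $\sqrt{23757} \approx 154.13$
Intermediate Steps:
$x{\left(O \right)} = 9 + 2 O$ ($x{\left(O \right)} = \left(4 + 2 O\right) + 5 = 9 + 2 O$)
$M{\left(T,s \right)} = -199 + T + s$ ($M{\left(T,s \right)} = \left(T + s\right) - 199 = -199 + T + s$)
$\sqrt{M{\left(118,x{\left(-8 \right)} \right)} + m} = \sqrt{\left(-199 + 118 + \left(9 + 2 \left(-8\right)\right)\right) + 23845} = \sqrt{\left(-199 + 118 + \left(9 - 16\right)\right) + 23845} = \sqrt{\left(-199 + 118 - 7\right) + 23845} = \sqrt{-88 + 23845} = \sqrt{23757}$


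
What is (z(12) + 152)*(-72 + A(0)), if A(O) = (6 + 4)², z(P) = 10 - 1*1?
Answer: 4508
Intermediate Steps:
z(P) = 9 (z(P) = 10 - 1 = 9)
A(O) = 100 (A(O) = 10² = 100)
(z(12) + 152)*(-72 + A(0)) = (9 + 152)*(-72 + 100) = 161*28 = 4508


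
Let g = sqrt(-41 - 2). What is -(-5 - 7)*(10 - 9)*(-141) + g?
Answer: -1692 + I*sqrt(43) ≈ -1692.0 + 6.5574*I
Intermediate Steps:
g = I*sqrt(43) (g = sqrt(-43) = I*sqrt(43) ≈ 6.5574*I)
-(-5 - 7)*(10 - 9)*(-141) + g = -(-5 - 7)*(10 - 9)*(-141) + I*sqrt(43) = -(-12)*(-141) + I*sqrt(43) = -1*(-12)*(-141) + I*sqrt(43) = 12*(-141) + I*sqrt(43) = -1692 + I*sqrt(43)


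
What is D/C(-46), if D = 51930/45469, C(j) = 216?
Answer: 2885/545628 ≈ 0.0052875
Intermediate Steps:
D = 51930/45469 (D = 51930*(1/45469) = 51930/45469 ≈ 1.1421)
D/C(-46) = (51930/45469)/216 = (51930/45469)*(1/216) = 2885/545628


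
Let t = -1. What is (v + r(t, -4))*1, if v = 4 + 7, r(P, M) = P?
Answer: 10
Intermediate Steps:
v = 11
(v + r(t, -4))*1 = (11 - 1)*1 = 10*1 = 10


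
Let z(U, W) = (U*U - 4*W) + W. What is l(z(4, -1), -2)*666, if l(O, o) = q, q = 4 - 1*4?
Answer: 0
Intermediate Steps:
q = 0 (q = 4 - 4 = 0)
z(U, W) = U**2 - 3*W (z(U, W) = (U**2 - 4*W) + W = U**2 - 3*W)
l(O, o) = 0
l(z(4, -1), -2)*666 = 0*666 = 0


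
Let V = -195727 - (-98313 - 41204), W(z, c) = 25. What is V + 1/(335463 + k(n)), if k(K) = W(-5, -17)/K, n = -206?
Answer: -3884411891924/69105353 ≈ -56210.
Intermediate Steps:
k(K) = 25/K
V = -56210 (V = -195727 - 1*(-139517) = -195727 + 139517 = -56210)
V + 1/(335463 + k(n)) = -56210 + 1/(335463 + 25/(-206)) = -56210 + 1/(335463 + 25*(-1/206)) = -56210 + 1/(335463 - 25/206) = -56210 + 1/(69105353/206) = -56210 + 206/69105353 = -3884411891924/69105353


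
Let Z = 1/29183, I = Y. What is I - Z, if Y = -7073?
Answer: -206411360/29183 ≈ -7073.0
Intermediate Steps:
I = -7073
Z = 1/29183 ≈ 3.4267e-5
I - Z = -7073 - 1*1/29183 = -7073 - 1/29183 = -206411360/29183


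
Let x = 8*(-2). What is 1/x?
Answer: -1/16 ≈ -0.062500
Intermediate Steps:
x = -16
1/x = 1/(-16) = -1/16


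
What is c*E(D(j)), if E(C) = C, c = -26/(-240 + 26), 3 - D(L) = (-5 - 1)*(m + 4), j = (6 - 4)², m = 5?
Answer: 741/107 ≈ 6.9252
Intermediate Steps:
j = 4 (j = 2² = 4)
D(L) = 57 (D(L) = 3 - (-5 - 1)*(5 + 4) = 3 - (-6)*9 = 3 - 1*(-54) = 3 + 54 = 57)
c = 13/107 (c = -26/(-214) = -26*(-1/214) = 13/107 ≈ 0.12150)
c*E(D(j)) = (13/107)*57 = 741/107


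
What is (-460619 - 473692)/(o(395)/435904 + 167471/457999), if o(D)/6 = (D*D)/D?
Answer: -93264603956024928/37043368207 ≈ -2.5177e+6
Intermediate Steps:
o(D) = 6*D (o(D) = 6*((D*D)/D) = 6*(D**2/D) = 6*D)
(-460619 - 473692)/(o(395)/435904 + 167471/457999) = (-460619 - 473692)/((6*395)/435904 + 167471/457999) = -934311/(2370*(1/435904) + 167471*(1/457999)) = -934311/(1185/217952 + 167471/457999) = -934311/37043368207/99821798048 = -934311*99821798048/37043368207 = -93264603956024928/37043368207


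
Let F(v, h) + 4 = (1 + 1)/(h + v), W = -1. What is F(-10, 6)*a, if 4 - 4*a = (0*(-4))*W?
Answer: -9/2 ≈ -4.5000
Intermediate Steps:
F(v, h) = -4 + 2/(h + v) (F(v, h) = -4 + (1 + 1)/(h + v) = -4 + 2/(h + v))
a = 1 (a = 1 - 0*(-4)*(-1)/4 = 1 - 0*(-1) = 1 - 1/4*0 = 1 + 0 = 1)
F(-10, 6)*a = (2*(1 - 2*6 - 2*(-10))/(6 - 10))*1 = (2*(1 - 12 + 20)/(-4))*1 = (2*(-1/4)*9)*1 = -9/2*1 = -9/2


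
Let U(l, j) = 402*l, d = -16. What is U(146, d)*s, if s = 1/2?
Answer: 29346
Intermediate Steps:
s = ½ ≈ 0.50000
U(146, d)*s = (402*146)*(½) = 58692*(½) = 29346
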